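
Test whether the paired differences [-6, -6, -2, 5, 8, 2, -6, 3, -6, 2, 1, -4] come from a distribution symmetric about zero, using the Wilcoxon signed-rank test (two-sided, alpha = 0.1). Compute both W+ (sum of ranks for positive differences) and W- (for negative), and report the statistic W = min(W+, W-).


Step 1: Drop any zero differences (none here) and take |d_i|.
|d| = [6, 6, 2, 5, 8, 2, 6, 3, 6, 2, 1, 4]
Step 2: Midrank |d_i| (ties get averaged ranks).
ranks: |6|->9.5, |6|->9.5, |2|->3, |5|->7, |8|->12, |2|->3, |6|->9.5, |3|->5, |6|->9.5, |2|->3, |1|->1, |4|->6
Step 3: Attach original signs; sum ranks with positive sign and with negative sign.
W+ = 7 + 12 + 3 + 5 + 3 + 1 = 31
W- = 9.5 + 9.5 + 3 + 9.5 + 9.5 + 6 = 47
(Check: W+ + W- = 78 should equal n(n+1)/2 = 78.)
Step 4: Test statistic W = min(W+, W-) = 31.
Step 5: Ties in |d|, so use the tie-corrected normal approximation.
        E[W] = n(n+1)/4 = 12*13/4 = 39.
        Tie groups: |d|=2 (t=3), |d|=6 (t=4); sum(t^3 - t) = 84.
        Var[W] = n(n+1)(2n+1)/24 - sum(t^3-t)/48 = 3900/24 - 84/48 = 160.75.
        z = (W - E[W]) / sqrt(Var[W]) = (31 - 39) / 12.6787 = -0.6310.
        Two-sided p = 2*Phi(z) = 0.528055.
Step 6: alpha = 0.1. fail to reject H0.

W+ = 31, W- = 47, W = min = 31, p = 0.528055, fail to reject H0.


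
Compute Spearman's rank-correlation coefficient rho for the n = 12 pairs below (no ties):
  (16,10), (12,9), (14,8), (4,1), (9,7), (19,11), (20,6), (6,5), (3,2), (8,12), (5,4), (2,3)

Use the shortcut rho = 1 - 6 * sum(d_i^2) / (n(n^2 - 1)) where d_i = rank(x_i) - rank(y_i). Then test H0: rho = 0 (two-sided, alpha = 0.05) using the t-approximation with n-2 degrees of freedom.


Step 1: Rank x and y separately (midranks; no ties here).
rank(x): 16->10, 12->8, 14->9, 4->3, 9->7, 19->11, 20->12, 6->5, 3->2, 8->6, 5->4, 2->1
rank(y): 10->10, 9->9, 8->8, 1->1, 7->7, 11->11, 6->6, 5->5, 2->2, 12->12, 4->4, 3->3
Step 2: d_i = R_x(i) - R_y(i); compute d_i^2.
  (10-10)^2=0, (8-9)^2=1, (9-8)^2=1, (3-1)^2=4, (7-7)^2=0, (11-11)^2=0, (12-6)^2=36, (5-5)^2=0, (2-2)^2=0, (6-12)^2=36, (4-4)^2=0, (1-3)^2=4
sum(d^2) = 82.
Step 3: rho = 1 - 6*82 / (12*(12^2 - 1)) = 1 - 492/1716 = 0.713287.
Step 4: Under H0, t = rho * sqrt((n-2)/(1-rho^2)) = 3.2183 ~ t(10).
Step 5: Two-sided p-value from the t-distribution with 10 df = 0.009202.
Step 6: alpha = 0.05. reject H0.

rho = 0.7133, p = 0.009202, reject H0 at alpha = 0.05.


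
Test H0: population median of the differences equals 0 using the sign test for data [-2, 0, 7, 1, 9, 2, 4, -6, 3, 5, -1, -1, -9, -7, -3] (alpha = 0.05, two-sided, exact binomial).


Step 1: Discard zero differences. Original n = 15; n_eff = number of nonzero differences = 14.
Nonzero differences (with sign): -2, +7, +1, +9, +2, +4, -6, +3, +5, -1, -1, -9, -7, -3
Step 2: Count signs: positive = 7, negative = 7.
Step 3: Under H0: P(positive) = 0.5, so the number of positives S ~ Bin(14, 0.5).
Step 4: Two-sided exact p-value = sum of Bin(14,0.5) probabilities at or below the observed probability = 1.000000.
Step 5: alpha = 0.05. fail to reject H0.

n_eff = 14, pos = 7, neg = 7, p = 1.000000, fail to reject H0.


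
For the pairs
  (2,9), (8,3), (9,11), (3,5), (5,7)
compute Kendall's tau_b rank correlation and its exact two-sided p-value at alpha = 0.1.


Step 1: Enumerate the 10 unordered pairs (i,j) with i<j and classify each by sign(x_j-x_i) * sign(y_j-y_i).
  (1,2):dx=+6,dy=-6->D; (1,3):dx=+7,dy=+2->C; (1,4):dx=+1,dy=-4->D; (1,5):dx=+3,dy=-2->D
  (2,3):dx=+1,dy=+8->C; (2,4):dx=-5,dy=+2->D; (2,5):dx=-3,dy=+4->D; (3,4):dx=-6,dy=-6->C
  (3,5):dx=-4,dy=-4->C; (4,5):dx=+2,dy=+2->C
Step 2: C = 5, D = 5, total pairs = 10.
Step 3: tau = (C - D)/(n(n-1)/2) = (5 - 5)/10 = 0.000000.
Step 4: Exact two-sided p-value (enumerate n! = 120 permutations of y under H0): p = 1.000000.
Step 5: alpha = 0.1. fail to reject H0.

tau_b = 0.0000 (C=5, D=5), p = 1.000000, fail to reject H0.


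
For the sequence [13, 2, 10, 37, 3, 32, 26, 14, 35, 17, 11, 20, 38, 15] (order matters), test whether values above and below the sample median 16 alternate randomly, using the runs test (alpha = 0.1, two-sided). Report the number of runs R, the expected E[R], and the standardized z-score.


Step 1: Compute median = 16; label A = above, B = below.
Labels in order: BBBABAABAABAAB  (n_A = 7, n_B = 7)
Step 2: Count runs R = 9.
Step 3: Under H0 (random ordering), E[R] = 2*n_A*n_B/(n_A+n_B) + 1 = 2*7*7/14 + 1 = 8.0000.
        Var[R] = 2*n_A*n_B*(2*n_A*n_B - n_A - n_B) / ((n_A+n_B)^2 * (n_A+n_B-1)) = 8232/2548 = 3.2308.
        SD[R] = 1.7974.
Step 4: Continuity-corrected z = (R - 0.5 - E[R]) / SD[R] = (9 - 0.5 - 8.0000) / 1.7974 = 0.2782.
Step 5: Two-sided p-value via normal approximation = 2*(1 - Phi(|z|)) = 0.780879.
Step 6: alpha = 0.1. fail to reject H0.

R = 9, z = 0.2782, p = 0.780879, fail to reject H0.


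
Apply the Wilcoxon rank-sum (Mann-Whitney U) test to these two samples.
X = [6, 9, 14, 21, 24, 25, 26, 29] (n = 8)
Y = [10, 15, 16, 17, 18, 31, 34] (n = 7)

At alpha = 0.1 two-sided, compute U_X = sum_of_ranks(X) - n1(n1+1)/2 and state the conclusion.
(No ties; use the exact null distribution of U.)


Step 1: Combine and sort all 15 observations; assign midranks.
sorted (value, group): (6,X), (9,X), (10,Y), (14,X), (15,Y), (16,Y), (17,Y), (18,Y), (21,X), (24,X), (25,X), (26,X), (29,X), (31,Y), (34,Y)
ranks: 6->1, 9->2, 10->3, 14->4, 15->5, 16->6, 17->7, 18->8, 21->9, 24->10, 25->11, 26->12, 29->13, 31->14, 34->15
Step 2: Rank sum for X: R1 = 1 + 2 + 4 + 9 + 10 + 11 + 12 + 13 = 62.
Step 3: U_X = R1 - n1(n1+1)/2 = 62 - 8*9/2 = 62 - 36 = 26.
       U_Y = n1*n2 - U_X = 56 - 26 = 30.
Step 4: No ties, so the exact null distribution of U (based on enumerating the C(15,8) = 6435 equally likely rank assignments) gives the two-sided p-value.
Step 5: p-value = 0.866511; compare to alpha = 0.1. fail to reject H0.

U_X = 26, p = 0.866511, fail to reject H0 at alpha = 0.1.


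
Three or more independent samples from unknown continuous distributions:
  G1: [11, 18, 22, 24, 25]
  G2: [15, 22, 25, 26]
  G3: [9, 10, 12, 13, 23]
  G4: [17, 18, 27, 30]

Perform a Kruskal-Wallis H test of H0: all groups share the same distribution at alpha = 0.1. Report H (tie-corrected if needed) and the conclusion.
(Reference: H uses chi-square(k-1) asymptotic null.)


Step 1: Combine all N = 18 observations and assign midranks.
sorted (value, group, rank): (9,G3,1), (10,G3,2), (11,G1,3), (12,G3,4), (13,G3,5), (15,G2,6), (17,G4,7), (18,G1,8.5), (18,G4,8.5), (22,G1,10.5), (22,G2,10.5), (23,G3,12), (24,G1,13), (25,G1,14.5), (25,G2,14.5), (26,G2,16), (27,G4,17), (30,G4,18)
Step 2: Sum ranks within each group.
R_1 = 49.5 (n_1 = 5)
R_2 = 47 (n_2 = 4)
R_3 = 24 (n_3 = 5)
R_4 = 50.5 (n_4 = 4)
Step 3: H = 12/(N(N+1)) * sum(R_i^2/n_i) - 3(N+1)
     = 12/(18*19) * (49.5^2/5 + 47^2/4 + 24^2/5 + 50.5^2/4) - 3*19
     = 0.035088 * 1795.06 - 57
     = 5.984649.
Step 4: Ties present; correction factor C = 1 - 18/(18^3 - 18) = 0.996904. Corrected H = 5.984649 / 0.996904 = 6.003235.
Step 5: Under H0, H ~ chi^2(3); p-value = 0.111453.
Step 6: alpha = 0.1. fail to reject H0.

H = 6.0032, df = 3, p = 0.111453, fail to reject H0.


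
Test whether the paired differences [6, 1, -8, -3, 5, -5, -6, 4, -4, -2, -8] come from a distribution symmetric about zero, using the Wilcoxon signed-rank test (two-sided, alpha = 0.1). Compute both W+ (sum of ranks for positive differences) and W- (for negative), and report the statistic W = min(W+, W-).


Step 1: Drop any zero differences (none here) and take |d_i|.
|d| = [6, 1, 8, 3, 5, 5, 6, 4, 4, 2, 8]
Step 2: Midrank |d_i| (ties get averaged ranks).
ranks: |6|->8.5, |1|->1, |8|->10.5, |3|->3, |5|->6.5, |5|->6.5, |6|->8.5, |4|->4.5, |4|->4.5, |2|->2, |8|->10.5
Step 3: Attach original signs; sum ranks with positive sign and with negative sign.
W+ = 8.5 + 1 + 6.5 + 4.5 = 20.5
W- = 10.5 + 3 + 6.5 + 8.5 + 4.5 + 2 + 10.5 = 45.5
(Check: W+ + W- = 66 should equal n(n+1)/2 = 66.)
Step 4: Test statistic W = min(W+, W-) = 20.5.
Step 5: Ties in |d|, so use the tie-corrected normal approximation.
        E[W] = n(n+1)/4 = 11*12/4 = 33.
        Tie groups: |d|=4 (t=2), |d|=5 (t=2), |d|=6 (t=2), |d|=8 (t=2); sum(t^3 - t) = 24.
        Var[W] = n(n+1)(2n+1)/24 - sum(t^3-t)/48 = 3036/24 - 24/48 = 126.
        z = (W - E[W]) / sqrt(Var[W]) = (20.5 - 33) / 11.2250 = -1.1136.
        Two-sided p = 2*Phi(z) = 0.265456.
Step 6: alpha = 0.1. fail to reject H0.

W+ = 20.5, W- = 45.5, W = min = 20.5, p = 0.265456, fail to reject H0.


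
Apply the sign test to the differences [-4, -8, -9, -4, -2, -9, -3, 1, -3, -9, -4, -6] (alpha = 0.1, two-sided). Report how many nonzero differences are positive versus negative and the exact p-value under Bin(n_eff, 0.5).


Step 1: Discard zero differences. Original n = 12; n_eff = number of nonzero differences = 12.
Nonzero differences (with sign): -4, -8, -9, -4, -2, -9, -3, +1, -3, -9, -4, -6
Step 2: Count signs: positive = 1, negative = 11.
Step 3: Under H0: P(positive) = 0.5, so the number of positives S ~ Bin(12, 0.5).
Step 4: Two-sided exact p-value = sum of Bin(12,0.5) probabilities at or below the observed probability = 0.006348.
Step 5: alpha = 0.1. reject H0.

n_eff = 12, pos = 1, neg = 11, p = 0.006348, reject H0.


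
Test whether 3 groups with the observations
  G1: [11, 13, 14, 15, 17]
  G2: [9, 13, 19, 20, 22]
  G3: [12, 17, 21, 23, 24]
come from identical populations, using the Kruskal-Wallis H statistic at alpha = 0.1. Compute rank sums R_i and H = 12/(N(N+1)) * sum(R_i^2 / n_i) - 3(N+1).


Step 1: Combine all N = 15 observations and assign midranks.
sorted (value, group, rank): (9,G2,1), (11,G1,2), (12,G3,3), (13,G1,4.5), (13,G2,4.5), (14,G1,6), (15,G1,7), (17,G1,8.5), (17,G3,8.5), (19,G2,10), (20,G2,11), (21,G3,12), (22,G2,13), (23,G3,14), (24,G3,15)
Step 2: Sum ranks within each group.
R_1 = 28 (n_1 = 5)
R_2 = 39.5 (n_2 = 5)
R_3 = 52.5 (n_3 = 5)
Step 3: H = 12/(N(N+1)) * sum(R_i^2/n_i) - 3(N+1)
     = 12/(15*16) * (28^2/5 + 39.5^2/5 + 52.5^2/5) - 3*16
     = 0.050000 * 1020.1 - 48
     = 3.005000.
Step 4: Ties present; correction factor C = 1 - 12/(15^3 - 15) = 0.996429. Corrected H = 3.005000 / 0.996429 = 3.015771.
Step 5: Under H0, H ~ chi^2(2); p-value = 0.221378.
Step 6: alpha = 0.1. fail to reject H0.

H = 3.0158, df = 2, p = 0.221378, fail to reject H0.


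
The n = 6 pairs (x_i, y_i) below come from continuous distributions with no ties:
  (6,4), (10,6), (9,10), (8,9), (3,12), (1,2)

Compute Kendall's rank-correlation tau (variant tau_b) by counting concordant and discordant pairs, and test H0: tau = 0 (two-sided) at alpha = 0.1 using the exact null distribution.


Step 1: Enumerate the 15 unordered pairs (i,j) with i<j and classify each by sign(x_j-x_i) * sign(y_j-y_i).
  (1,2):dx=+4,dy=+2->C; (1,3):dx=+3,dy=+6->C; (1,4):dx=+2,dy=+5->C; (1,5):dx=-3,dy=+8->D
  (1,6):dx=-5,dy=-2->C; (2,3):dx=-1,dy=+4->D; (2,4):dx=-2,dy=+3->D; (2,5):dx=-7,dy=+6->D
  (2,6):dx=-9,dy=-4->C; (3,4):dx=-1,dy=-1->C; (3,5):dx=-6,dy=+2->D; (3,6):dx=-8,dy=-8->C
  (4,5):dx=-5,dy=+3->D; (4,6):dx=-7,dy=-7->C; (5,6):dx=-2,dy=-10->C
Step 2: C = 9, D = 6, total pairs = 15.
Step 3: tau = (C - D)/(n(n-1)/2) = (9 - 6)/15 = 0.200000.
Step 4: Exact two-sided p-value (enumerate n! = 720 permutations of y under H0): p = 0.719444.
Step 5: alpha = 0.1. fail to reject H0.

tau_b = 0.2000 (C=9, D=6), p = 0.719444, fail to reject H0.


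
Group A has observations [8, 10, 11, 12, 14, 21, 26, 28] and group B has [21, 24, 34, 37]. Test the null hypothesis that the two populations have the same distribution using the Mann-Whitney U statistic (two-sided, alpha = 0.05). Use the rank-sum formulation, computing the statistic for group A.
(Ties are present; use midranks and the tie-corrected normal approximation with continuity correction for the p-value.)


Step 1: Combine and sort all 12 observations; assign midranks.
sorted (value, group): (8,X), (10,X), (11,X), (12,X), (14,X), (21,X), (21,Y), (24,Y), (26,X), (28,X), (34,Y), (37,Y)
ranks: 8->1, 10->2, 11->3, 12->4, 14->5, 21->6.5, 21->6.5, 24->8, 26->9, 28->10, 34->11, 37->12
Step 2: Rank sum for X: R1 = 1 + 2 + 3 + 4 + 5 + 6.5 + 9 + 10 = 40.5.
Step 3: U_X = R1 - n1(n1+1)/2 = 40.5 - 8*9/2 = 40.5 - 36 = 4.5.
       U_Y = n1*n2 - U_X = 32 - 4.5 = 27.5.
Step 4: Ties are present, so use the tie-corrected normal approximation (with continuity correction) for the p-value.
Step 5: p-value = 0.061271; compare to alpha = 0.05. fail to reject H0.

U_X = 4.5, p = 0.061271, fail to reject H0 at alpha = 0.05.


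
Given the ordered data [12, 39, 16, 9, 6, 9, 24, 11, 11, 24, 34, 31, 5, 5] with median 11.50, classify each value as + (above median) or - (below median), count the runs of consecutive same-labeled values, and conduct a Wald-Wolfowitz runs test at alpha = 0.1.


Step 1: Compute median = 11.50; label A = above, B = below.
Labels in order: AAABBBABBAAABB  (n_A = 7, n_B = 7)
Step 2: Count runs R = 6.
Step 3: Under H0 (random ordering), E[R] = 2*n_A*n_B/(n_A+n_B) + 1 = 2*7*7/14 + 1 = 8.0000.
        Var[R] = 2*n_A*n_B*(2*n_A*n_B - n_A - n_B) / ((n_A+n_B)^2 * (n_A+n_B-1)) = 8232/2548 = 3.2308.
        SD[R] = 1.7974.
Step 4: Continuity-corrected z = (R + 0.5 - E[R]) / SD[R] = (6 + 0.5 - 8.0000) / 1.7974 = -0.8345.
Step 5: Two-sided p-value via normal approximation = 2*(1 - Phi(|z|)) = 0.403986.
Step 6: alpha = 0.1. fail to reject H0.

R = 6, z = -0.8345, p = 0.403986, fail to reject H0.


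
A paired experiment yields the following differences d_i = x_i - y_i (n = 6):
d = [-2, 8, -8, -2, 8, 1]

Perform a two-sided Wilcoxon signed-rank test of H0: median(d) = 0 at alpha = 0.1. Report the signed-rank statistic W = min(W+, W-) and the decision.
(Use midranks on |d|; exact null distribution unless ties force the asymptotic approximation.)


Step 1: Drop any zero differences (none here) and take |d_i|.
|d| = [2, 8, 8, 2, 8, 1]
Step 2: Midrank |d_i| (ties get averaged ranks).
ranks: |2|->2.5, |8|->5, |8|->5, |2|->2.5, |8|->5, |1|->1
Step 3: Attach original signs; sum ranks with positive sign and with negative sign.
W+ = 5 + 5 + 1 = 11
W- = 2.5 + 5 + 2.5 = 10
(Check: W+ + W- = 21 should equal n(n+1)/2 = 21.)
Step 4: Test statistic W = min(W+, W-) = 10.
Step 5: Ties in |d|, so use the tie-corrected normal approximation.
        E[W] = n(n+1)/4 = 6*7/4 = 10.5.
        Tie groups: |d|=2 (t=2), |d|=8 (t=3); sum(t^3 - t) = 30.
        Var[W] = n(n+1)(2n+1)/24 - sum(t^3-t)/48 = 546/24 - 30/48 = 22.125.
        z = (W - E[W]) / sqrt(Var[W]) = (10 - 10.5) / 4.7037 = -0.1063.
        Two-sided p = 2*Phi(z) = 0.915345.
Step 6: alpha = 0.1. fail to reject H0.

W+ = 11, W- = 10, W = min = 10, p = 0.915345, fail to reject H0.


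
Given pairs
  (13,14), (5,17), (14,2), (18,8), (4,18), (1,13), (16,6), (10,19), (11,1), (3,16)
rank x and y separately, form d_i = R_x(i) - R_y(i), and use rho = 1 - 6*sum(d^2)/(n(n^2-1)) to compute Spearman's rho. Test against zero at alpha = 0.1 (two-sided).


Step 1: Rank x and y separately (midranks; no ties here).
rank(x): 13->7, 5->4, 14->8, 18->10, 4->3, 1->1, 16->9, 10->5, 11->6, 3->2
rank(y): 14->6, 17->8, 2->2, 8->4, 18->9, 13->5, 6->3, 19->10, 1->1, 16->7
Step 2: d_i = R_x(i) - R_y(i); compute d_i^2.
  (7-6)^2=1, (4-8)^2=16, (8-2)^2=36, (10-4)^2=36, (3-9)^2=36, (1-5)^2=16, (9-3)^2=36, (5-10)^2=25, (6-1)^2=25, (2-7)^2=25
sum(d^2) = 252.
Step 3: rho = 1 - 6*252 / (10*(10^2 - 1)) = 1 - 1512/990 = -0.527273.
Step 4: Under H0, t = rho * sqrt((n-2)/(1-rho^2)) = -1.7552 ~ t(8).
Step 5: Two-sided p-value from the t-distribution with 8 df = 0.117308.
Step 6: alpha = 0.1. fail to reject H0.

rho = -0.5273, p = 0.117308, fail to reject H0 at alpha = 0.1.


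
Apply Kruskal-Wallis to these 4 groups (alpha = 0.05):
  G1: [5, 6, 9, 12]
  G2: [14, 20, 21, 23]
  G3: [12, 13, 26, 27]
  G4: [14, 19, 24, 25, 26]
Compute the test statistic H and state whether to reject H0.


Step 1: Combine all N = 17 observations and assign midranks.
sorted (value, group, rank): (5,G1,1), (6,G1,2), (9,G1,3), (12,G1,4.5), (12,G3,4.5), (13,G3,6), (14,G2,7.5), (14,G4,7.5), (19,G4,9), (20,G2,10), (21,G2,11), (23,G2,12), (24,G4,13), (25,G4,14), (26,G3,15.5), (26,G4,15.5), (27,G3,17)
Step 2: Sum ranks within each group.
R_1 = 10.5 (n_1 = 4)
R_2 = 40.5 (n_2 = 4)
R_3 = 43 (n_3 = 4)
R_4 = 59 (n_4 = 5)
Step 3: H = 12/(N(N+1)) * sum(R_i^2/n_i) - 3(N+1)
     = 12/(17*18) * (10.5^2/4 + 40.5^2/4 + 43^2/4 + 59^2/5) - 3*18
     = 0.039216 * 1596.08 - 54
     = 8.591176.
Step 4: Ties present; correction factor C = 1 - 18/(17^3 - 17) = 0.996324. Corrected H = 8.591176 / 0.996324 = 8.622878.
Step 5: Under H0, H ~ chi^2(3); p-value = 0.034749.
Step 6: alpha = 0.05. reject H0.

H = 8.6229, df = 3, p = 0.034749, reject H0.


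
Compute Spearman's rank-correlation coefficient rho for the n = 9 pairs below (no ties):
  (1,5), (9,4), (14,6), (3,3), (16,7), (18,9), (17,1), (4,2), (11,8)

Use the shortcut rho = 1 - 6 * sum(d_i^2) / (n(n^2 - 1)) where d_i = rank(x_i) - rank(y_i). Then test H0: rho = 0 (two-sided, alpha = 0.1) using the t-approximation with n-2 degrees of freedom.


Step 1: Rank x and y separately (midranks; no ties here).
rank(x): 1->1, 9->4, 14->6, 3->2, 16->7, 18->9, 17->8, 4->3, 11->5
rank(y): 5->5, 4->4, 6->6, 3->3, 7->7, 9->9, 1->1, 2->2, 8->8
Step 2: d_i = R_x(i) - R_y(i); compute d_i^2.
  (1-5)^2=16, (4-4)^2=0, (6-6)^2=0, (2-3)^2=1, (7-7)^2=0, (9-9)^2=0, (8-1)^2=49, (3-2)^2=1, (5-8)^2=9
sum(d^2) = 76.
Step 3: rho = 1 - 6*76 / (9*(9^2 - 1)) = 1 - 456/720 = 0.366667.
Step 4: Under H0, t = rho * sqrt((n-2)/(1-rho^2)) = 1.0427 ~ t(7).
Step 5: Two-sided p-value from the t-distribution with 7 df = 0.331740.
Step 6: alpha = 0.1. fail to reject H0.

rho = 0.3667, p = 0.331740, fail to reject H0 at alpha = 0.1.


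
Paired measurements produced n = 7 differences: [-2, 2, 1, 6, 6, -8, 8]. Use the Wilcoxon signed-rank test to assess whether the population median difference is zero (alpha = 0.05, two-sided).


Step 1: Drop any zero differences (none here) and take |d_i|.
|d| = [2, 2, 1, 6, 6, 8, 8]
Step 2: Midrank |d_i| (ties get averaged ranks).
ranks: |2|->2.5, |2|->2.5, |1|->1, |6|->4.5, |6|->4.5, |8|->6.5, |8|->6.5
Step 3: Attach original signs; sum ranks with positive sign and with negative sign.
W+ = 2.5 + 1 + 4.5 + 4.5 + 6.5 = 19
W- = 2.5 + 6.5 = 9
(Check: W+ + W- = 28 should equal n(n+1)/2 = 28.)
Step 4: Test statistic W = min(W+, W-) = 9.
Step 5: Ties in |d|, so use the tie-corrected normal approximation.
        E[W] = n(n+1)/4 = 7*8/4 = 14.
        Tie groups: |d|=2 (t=2), |d|=6 (t=2), |d|=8 (t=2); sum(t^3 - t) = 18.
        Var[W] = n(n+1)(2n+1)/24 - sum(t^3-t)/48 = 840/24 - 18/48 = 34.625.
        z = (W - E[W]) / sqrt(Var[W]) = (9 - 14) / 5.8843 = -0.8497.
        Two-sided p = 2*Phi(z) = 0.395482.
Step 6: alpha = 0.05. fail to reject H0.

W+ = 19, W- = 9, W = min = 9, p = 0.395482, fail to reject H0.


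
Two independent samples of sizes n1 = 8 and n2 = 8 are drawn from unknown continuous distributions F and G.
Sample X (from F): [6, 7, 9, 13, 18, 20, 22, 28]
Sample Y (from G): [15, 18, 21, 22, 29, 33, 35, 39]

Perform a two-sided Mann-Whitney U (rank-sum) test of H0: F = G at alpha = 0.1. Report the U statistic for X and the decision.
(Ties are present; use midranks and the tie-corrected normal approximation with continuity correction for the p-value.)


Step 1: Combine and sort all 16 observations; assign midranks.
sorted (value, group): (6,X), (7,X), (9,X), (13,X), (15,Y), (18,X), (18,Y), (20,X), (21,Y), (22,X), (22,Y), (28,X), (29,Y), (33,Y), (35,Y), (39,Y)
ranks: 6->1, 7->2, 9->3, 13->4, 15->5, 18->6.5, 18->6.5, 20->8, 21->9, 22->10.5, 22->10.5, 28->12, 29->13, 33->14, 35->15, 39->16
Step 2: Rank sum for X: R1 = 1 + 2 + 3 + 4 + 6.5 + 8 + 10.5 + 12 = 47.
Step 3: U_X = R1 - n1(n1+1)/2 = 47 - 8*9/2 = 47 - 36 = 11.
       U_Y = n1*n2 - U_X = 64 - 11 = 53.
Step 4: Ties are present, so use the tie-corrected normal approximation (with continuity correction) for the p-value.
Step 5: p-value = 0.031076; compare to alpha = 0.1. reject H0.

U_X = 11, p = 0.031076, reject H0 at alpha = 0.1.


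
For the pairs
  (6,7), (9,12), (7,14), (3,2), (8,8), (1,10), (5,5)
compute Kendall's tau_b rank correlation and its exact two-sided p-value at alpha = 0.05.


Step 1: Enumerate the 21 unordered pairs (i,j) with i<j and classify each by sign(x_j-x_i) * sign(y_j-y_i).
  (1,2):dx=+3,dy=+5->C; (1,3):dx=+1,dy=+7->C; (1,4):dx=-3,dy=-5->C; (1,5):dx=+2,dy=+1->C
  (1,6):dx=-5,dy=+3->D; (1,7):dx=-1,dy=-2->C; (2,3):dx=-2,dy=+2->D; (2,4):dx=-6,dy=-10->C
  (2,5):dx=-1,dy=-4->C; (2,6):dx=-8,dy=-2->C; (2,7):dx=-4,dy=-7->C; (3,4):dx=-4,dy=-12->C
  (3,5):dx=+1,dy=-6->D; (3,6):dx=-6,dy=-4->C; (3,7):dx=-2,dy=-9->C; (4,5):dx=+5,dy=+6->C
  (4,6):dx=-2,dy=+8->D; (4,7):dx=+2,dy=+3->C; (5,6):dx=-7,dy=+2->D; (5,7):dx=-3,dy=-3->C
  (6,7):dx=+4,dy=-5->D
Step 2: C = 15, D = 6, total pairs = 21.
Step 3: tau = (C - D)/(n(n-1)/2) = (15 - 6)/21 = 0.428571.
Step 4: Exact two-sided p-value (enumerate n! = 5040 permutations of y under H0): p = 0.238889.
Step 5: alpha = 0.05. fail to reject H0.

tau_b = 0.4286 (C=15, D=6), p = 0.238889, fail to reject H0.


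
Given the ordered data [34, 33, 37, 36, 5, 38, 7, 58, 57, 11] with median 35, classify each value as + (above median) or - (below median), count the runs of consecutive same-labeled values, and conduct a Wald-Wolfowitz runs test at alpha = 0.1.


Step 1: Compute median = 35; label A = above, B = below.
Labels in order: BBAABABAAB  (n_A = 5, n_B = 5)
Step 2: Count runs R = 7.
Step 3: Under H0 (random ordering), E[R] = 2*n_A*n_B/(n_A+n_B) + 1 = 2*5*5/10 + 1 = 6.0000.
        Var[R] = 2*n_A*n_B*(2*n_A*n_B - n_A - n_B) / ((n_A+n_B)^2 * (n_A+n_B-1)) = 2000/900 = 2.2222.
        SD[R] = 1.4907.
Step 4: Continuity-corrected z = (R - 0.5 - E[R]) / SD[R] = (7 - 0.5 - 6.0000) / 1.4907 = 0.3354.
Step 5: Two-sided p-value via normal approximation = 2*(1 - Phi(|z|)) = 0.737316.
Step 6: alpha = 0.1. fail to reject H0.

R = 7, z = 0.3354, p = 0.737316, fail to reject H0.


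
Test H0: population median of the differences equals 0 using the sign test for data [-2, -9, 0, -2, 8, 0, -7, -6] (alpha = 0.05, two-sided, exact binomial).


Step 1: Discard zero differences. Original n = 8; n_eff = number of nonzero differences = 6.
Nonzero differences (with sign): -2, -9, -2, +8, -7, -6
Step 2: Count signs: positive = 1, negative = 5.
Step 3: Under H0: P(positive) = 0.5, so the number of positives S ~ Bin(6, 0.5).
Step 4: Two-sided exact p-value = sum of Bin(6,0.5) probabilities at or below the observed probability = 0.218750.
Step 5: alpha = 0.05. fail to reject H0.

n_eff = 6, pos = 1, neg = 5, p = 0.218750, fail to reject H0.


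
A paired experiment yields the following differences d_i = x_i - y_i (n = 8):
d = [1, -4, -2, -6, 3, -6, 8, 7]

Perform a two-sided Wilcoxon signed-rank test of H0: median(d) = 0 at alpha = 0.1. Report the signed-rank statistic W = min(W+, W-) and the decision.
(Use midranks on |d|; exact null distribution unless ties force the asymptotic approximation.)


Step 1: Drop any zero differences (none here) and take |d_i|.
|d| = [1, 4, 2, 6, 3, 6, 8, 7]
Step 2: Midrank |d_i| (ties get averaged ranks).
ranks: |1|->1, |4|->4, |2|->2, |6|->5.5, |3|->3, |6|->5.5, |8|->8, |7|->7
Step 3: Attach original signs; sum ranks with positive sign and with negative sign.
W+ = 1 + 3 + 8 + 7 = 19
W- = 4 + 2 + 5.5 + 5.5 = 17
(Check: W+ + W- = 36 should equal n(n+1)/2 = 36.)
Step 4: Test statistic W = min(W+, W-) = 17.
Step 5: Ties in |d|, so use the tie-corrected normal approximation.
        E[W] = n(n+1)/4 = 8*9/4 = 18.
        Tie groups: |d|=6 (t=2); sum(t^3 - t) = 6.
        Var[W] = n(n+1)(2n+1)/24 - sum(t^3-t)/48 = 1224/24 - 6/48 = 50.875.
        z = (W - E[W]) / sqrt(Var[W]) = (17 - 18) / 7.1327 = -0.1402.
        Two-sided p = 2*Phi(z) = 0.888502.
Step 6: alpha = 0.1. fail to reject H0.

W+ = 19, W- = 17, W = min = 17, p = 0.888502, fail to reject H0.


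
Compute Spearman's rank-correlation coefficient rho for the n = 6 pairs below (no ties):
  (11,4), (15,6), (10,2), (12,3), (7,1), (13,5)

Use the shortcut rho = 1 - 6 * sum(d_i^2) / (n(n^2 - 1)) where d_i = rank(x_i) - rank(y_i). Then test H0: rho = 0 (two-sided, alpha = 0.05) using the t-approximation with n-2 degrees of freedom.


Step 1: Rank x and y separately (midranks; no ties here).
rank(x): 11->3, 15->6, 10->2, 12->4, 7->1, 13->5
rank(y): 4->4, 6->6, 2->2, 3->3, 1->1, 5->5
Step 2: d_i = R_x(i) - R_y(i); compute d_i^2.
  (3-4)^2=1, (6-6)^2=0, (2-2)^2=0, (4-3)^2=1, (1-1)^2=0, (5-5)^2=0
sum(d^2) = 2.
Step 3: rho = 1 - 6*2 / (6*(6^2 - 1)) = 1 - 12/210 = 0.942857.
Step 4: Under H0, t = rho * sqrt((n-2)/(1-rho^2)) = 5.6595 ~ t(4).
Step 5: Two-sided p-value from the t-distribution with 4 df = 0.004805.
Step 6: alpha = 0.05. reject H0.

rho = 0.9429, p = 0.004805, reject H0 at alpha = 0.05.


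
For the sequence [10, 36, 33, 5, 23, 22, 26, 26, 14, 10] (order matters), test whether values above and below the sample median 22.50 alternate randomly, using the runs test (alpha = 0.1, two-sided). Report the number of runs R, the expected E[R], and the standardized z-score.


Step 1: Compute median = 22.50; label A = above, B = below.
Labels in order: BAABABAABB  (n_A = 5, n_B = 5)
Step 2: Count runs R = 7.
Step 3: Under H0 (random ordering), E[R] = 2*n_A*n_B/(n_A+n_B) + 1 = 2*5*5/10 + 1 = 6.0000.
        Var[R] = 2*n_A*n_B*(2*n_A*n_B - n_A - n_B) / ((n_A+n_B)^2 * (n_A+n_B-1)) = 2000/900 = 2.2222.
        SD[R] = 1.4907.
Step 4: Continuity-corrected z = (R - 0.5 - E[R]) / SD[R] = (7 - 0.5 - 6.0000) / 1.4907 = 0.3354.
Step 5: Two-sided p-value via normal approximation = 2*(1 - Phi(|z|)) = 0.737316.
Step 6: alpha = 0.1. fail to reject H0.

R = 7, z = 0.3354, p = 0.737316, fail to reject H0.


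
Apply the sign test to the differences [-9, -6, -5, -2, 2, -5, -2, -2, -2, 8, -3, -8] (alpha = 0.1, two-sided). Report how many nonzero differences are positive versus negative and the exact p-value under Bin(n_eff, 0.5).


Step 1: Discard zero differences. Original n = 12; n_eff = number of nonzero differences = 12.
Nonzero differences (with sign): -9, -6, -5, -2, +2, -5, -2, -2, -2, +8, -3, -8
Step 2: Count signs: positive = 2, negative = 10.
Step 3: Under H0: P(positive) = 0.5, so the number of positives S ~ Bin(12, 0.5).
Step 4: Two-sided exact p-value = sum of Bin(12,0.5) probabilities at or below the observed probability = 0.038574.
Step 5: alpha = 0.1. reject H0.

n_eff = 12, pos = 2, neg = 10, p = 0.038574, reject H0.


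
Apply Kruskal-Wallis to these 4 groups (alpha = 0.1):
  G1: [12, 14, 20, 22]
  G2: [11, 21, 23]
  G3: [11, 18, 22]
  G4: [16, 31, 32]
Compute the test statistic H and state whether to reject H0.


Step 1: Combine all N = 13 observations and assign midranks.
sorted (value, group, rank): (11,G2,1.5), (11,G3,1.5), (12,G1,3), (14,G1,4), (16,G4,5), (18,G3,6), (20,G1,7), (21,G2,8), (22,G1,9.5), (22,G3,9.5), (23,G2,11), (31,G4,12), (32,G4,13)
Step 2: Sum ranks within each group.
R_1 = 23.5 (n_1 = 4)
R_2 = 20.5 (n_2 = 3)
R_3 = 17 (n_3 = 3)
R_4 = 30 (n_4 = 3)
Step 3: H = 12/(N(N+1)) * sum(R_i^2/n_i) - 3(N+1)
     = 12/(13*14) * (23.5^2/4 + 20.5^2/3 + 17^2/3 + 30^2/3) - 3*14
     = 0.065934 * 674.479 - 42
     = 2.471154.
Step 4: Ties present; correction factor C = 1 - 12/(13^3 - 13) = 0.994505. Corrected H = 2.471154 / 0.994505 = 2.484807.
Step 5: Under H0, H ~ chi^2(3); p-value = 0.478043.
Step 6: alpha = 0.1. fail to reject H0.

H = 2.4848, df = 3, p = 0.478043, fail to reject H0.


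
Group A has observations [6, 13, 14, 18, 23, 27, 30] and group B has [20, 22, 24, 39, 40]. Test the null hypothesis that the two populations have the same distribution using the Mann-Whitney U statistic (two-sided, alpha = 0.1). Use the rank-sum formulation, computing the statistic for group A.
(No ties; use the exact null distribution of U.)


Step 1: Combine and sort all 12 observations; assign midranks.
sorted (value, group): (6,X), (13,X), (14,X), (18,X), (20,Y), (22,Y), (23,X), (24,Y), (27,X), (30,X), (39,Y), (40,Y)
ranks: 6->1, 13->2, 14->3, 18->4, 20->5, 22->6, 23->7, 24->8, 27->9, 30->10, 39->11, 40->12
Step 2: Rank sum for X: R1 = 1 + 2 + 3 + 4 + 7 + 9 + 10 = 36.
Step 3: U_X = R1 - n1(n1+1)/2 = 36 - 7*8/2 = 36 - 28 = 8.
       U_Y = n1*n2 - U_X = 35 - 8 = 27.
Step 4: No ties, so the exact null distribution of U (based on enumerating the C(12,7) = 792 equally likely rank assignments) gives the two-sided p-value.
Step 5: p-value = 0.148990; compare to alpha = 0.1. fail to reject H0.

U_X = 8, p = 0.148990, fail to reject H0 at alpha = 0.1.


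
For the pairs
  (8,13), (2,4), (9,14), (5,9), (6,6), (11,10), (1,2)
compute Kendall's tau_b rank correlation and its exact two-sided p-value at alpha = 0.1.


Step 1: Enumerate the 21 unordered pairs (i,j) with i<j and classify each by sign(x_j-x_i) * sign(y_j-y_i).
  (1,2):dx=-6,dy=-9->C; (1,3):dx=+1,dy=+1->C; (1,4):dx=-3,dy=-4->C; (1,5):dx=-2,dy=-7->C
  (1,6):dx=+3,dy=-3->D; (1,7):dx=-7,dy=-11->C; (2,3):dx=+7,dy=+10->C; (2,4):dx=+3,dy=+5->C
  (2,5):dx=+4,dy=+2->C; (2,6):dx=+9,dy=+6->C; (2,7):dx=-1,dy=-2->C; (3,4):dx=-4,dy=-5->C
  (3,5):dx=-3,dy=-8->C; (3,6):dx=+2,dy=-4->D; (3,7):dx=-8,dy=-12->C; (4,5):dx=+1,dy=-3->D
  (4,6):dx=+6,dy=+1->C; (4,7):dx=-4,dy=-7->C; (5,6):dx=+5,dy=+4->C; (5,7):dx=-5,dy=-4->C
  (6,7):dx=-10,dy=-8->C
Step 2: C = 18, D = 3, total pairs = 21.
Step 3: tau = (C - D)/(n(n-1)/2) = (18 - 3)/21 = 0.714286.
Step 4: Exact two-sided p-value (enumerate n! = 5040 permutations of y under H0): p = 0.030159.
Step 5: alpha = 0.1. reject H0.

tau_b = 0.7143 (C=18, D=3), p = 0.030159, reject H0.


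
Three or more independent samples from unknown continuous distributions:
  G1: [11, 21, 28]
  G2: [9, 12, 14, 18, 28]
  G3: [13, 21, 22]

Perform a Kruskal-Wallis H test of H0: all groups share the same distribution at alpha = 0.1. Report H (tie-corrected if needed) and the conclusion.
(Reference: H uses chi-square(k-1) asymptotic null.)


Step 1: Combine all N = 11 observations and assign midranks.
sorted (value, group, rank): (9,G2,1), (11,G1,2), (12,G2,3), (13,G3,4), (14,G2,5), (18,G2,6), (21,G1,7.5), (21,G3,7.5), (22,G3,9), (28,G1,10.5), (28,G2,10.5)
Step 2: Sum ranks within each group.
R_1 = 20 (n_1 = 3)
R_2 = 25.5 (n_2 = 5)
R_3 = 20.5 (n_3 = 3)
Step 3: H = 12/(N(N+1)) * sum(R_i^2/n_i) - 3(N+1)
     = 12/(11*12) * (20^2/3 + 25.5^2/5 + 20.5^2/3) - 3*12
     = 0.090909 * 403.467 - 36
     = 0.678788.
Step 4: Ties present; correction factor C = 1 - 12/(11^3 - 11) = 0.990909. Corrected H = 0.678788 / 0.990909 = 0.685015.
Step 5: Under H0, H ~ chi^2(2); p-value = 0.709988.
Step 6: alpha = 0.1. fail to reject H0.

H = 0.6850, df = 2, p = 0.709988, fail to reject H0.


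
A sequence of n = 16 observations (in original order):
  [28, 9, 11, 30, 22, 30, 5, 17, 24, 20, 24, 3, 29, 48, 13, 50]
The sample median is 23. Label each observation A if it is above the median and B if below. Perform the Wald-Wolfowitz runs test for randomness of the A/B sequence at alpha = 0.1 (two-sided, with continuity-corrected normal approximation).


Step 1: Compute median = 23; label A = above, B = below.
Labels in order: ABBABABBABABAABA  (n_A = 8, n_B = 8)
Step 2: Count runs R = 13.
Step 3: Under H0 (random ordering), E[R] = 2*n_A*n_B/(n_A+n_B) + 1 = 2*8*8/16 + 1 = 9.0000.
        Var[R] = 2*n_A*n_B*(2*n_A*n_B - n_A - n_B) / ((n_A+n_B)^2 * (n_A+n_B-1)) = 14336/3840 = 3.7333.
        SD[R] = 1.9322.
Step 4: Continuity-corrected z = (R - 0.5 - E[R]) / SD[R] = (13 - 0.5 - 9.0000) / 1.9322 = 1.8114.
Step 5: Two-sided p-value via normal approximation = 2*(1 - Phi(|z|)) = 0.070076.
Step 6: alpha = 0.1. reject H0.

R = 13, z = 1.8114, p = 0.070076, reject H0.


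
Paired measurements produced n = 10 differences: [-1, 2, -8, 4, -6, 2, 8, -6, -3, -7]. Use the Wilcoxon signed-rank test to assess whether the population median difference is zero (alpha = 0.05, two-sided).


Step 1: Drop any zero differences (none here) and take |d_i|.
|d| = [1, 2, 8, 4, 6, 2, 8, 6, 3, 7]
Step 2: Midrank |d_i| (ties get averaged ranks).
ranks: |1|->1, |2|->2.5, |8|->9.5, |4|->5, |6|->6.5, |2|->2.5, |8|->9.5, |6|->6.5, |3|->4, |7|->8
Step 3: Attach original signs; sum ranks with positive sign and with negative sign.
W+ = 2.5 + 5 + 2.5 + 9.5 = 19.5
W- = 1 + 9.5 + 6.5 + 6.5 + 4 + 8 = 35.5
(Check: W+ + W- = 55 should equal n(n+1)/2 = 55.)
Step 4: Test statistic W = min(W+, W-) = 19.5.
Step 5: Ties in |d|, so use the tie-corrected normal approximation.
        E[W] = n(n+1)/4 = 10*11/4 = 27.5.
        Tie groups: |d|=2 (t=2), |d|=6 (t=2), |d|=8 (t=2); sum(t^3 - t) = 18.
        Var[W] = n(n+1)(2n+1)/24 - sum(t^3-t)/48 = 2310/24 - 18/48 = 95.875.
        z = (W - E[W]) / sqrt(Var[W]) = (19.5 - 27.5) / 9.7916 = -0.8170.
        Two-sided p = 2*Phi(z) = 0.413912.
Step 6: alpha = 0.05. fail to reject H0.

W+ = 19.5, W- = 35.5, W = min = 19.5, p = 0.413912, fail to reject H0.


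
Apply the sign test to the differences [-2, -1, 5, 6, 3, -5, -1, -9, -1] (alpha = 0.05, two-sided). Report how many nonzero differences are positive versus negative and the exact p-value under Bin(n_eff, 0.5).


Step 1: Discard zero differences. Original n = 9; n_eff = number of nonzero differences = 9.
Nonzero differences (with sign): -2, -1, +5, +6, +3, -5, -1, -9, -1
Step 2: Count signs: positive = 3, negative = 6.
Step 3: Under H0: P(positive) = 0.5, so the number of positives S ~ Bin(9, 0.5).
Step 4: Two-sided exact p-value = sum of Bin(9,0.5) probabilities at or below the observed probability = 0.507812.
Step 5: alpha = 0.05. fail to reject H0.

n_eff = 9, pos = 3, neg = 6, p = 0.507812, fail to reject H0.


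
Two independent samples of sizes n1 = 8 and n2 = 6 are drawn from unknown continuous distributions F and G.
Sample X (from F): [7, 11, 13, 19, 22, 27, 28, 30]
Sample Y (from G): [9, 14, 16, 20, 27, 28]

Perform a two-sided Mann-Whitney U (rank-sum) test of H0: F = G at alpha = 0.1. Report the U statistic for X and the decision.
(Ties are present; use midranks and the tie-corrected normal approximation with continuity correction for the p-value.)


Step 1: Combine and sort all 14 observations; assign midranks.
sorted (value, group): (7,X), (9,Y), (11,X), (13,X), (14,Y), (16,Y), (19,X), (20,Y), (22,X), (27,X), (27,Y), (28,X), (28,Y), (30,X)
ranks: 7->1, 9->2, 11->3, 13->4, 14->5, 16->6, 19->7, 20->8, 22->9, 27->10.5, 27->10.5, 28->12.5, 28->12.5, 30->14
Step 2: Rank sum for X: R1 = 1 + 3 + 4 + 7 + 9 + 10.5 + 12.5 + 14 = 61.
Step 3: U_X = R1 - n1(n1+1)/2 = 61 - 8*9/2 = 61 - 36 = 25.
       U_Y = n1*n2 - U_X = 48 - 25 = 23.
Step 4: Ties are present, so use the tie-corrected normal approximation (with continuity correction) for the p-value.
Step 5: p-value = 0.948419; compare to alpha = 0.1. fail to reject H0.

U_X = 25, p = 0.948419, fail to reject H0 at alpha = 0.1.


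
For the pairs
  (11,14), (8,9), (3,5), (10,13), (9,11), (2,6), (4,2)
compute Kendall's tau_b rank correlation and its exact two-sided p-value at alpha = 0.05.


Step 1: Enumerate the 21 unordered pairs (i,j) with i<j and classify each by sign(x_j-x_i) * sign(y_j-y_i).
  (1,2):dx=-3,dy=-5->C; (1,3):dx=-8,dy=-9->C; (1,4):dx=-1,dy=-1->C; (1,5):dx=-2,dy=-3->C
  (1,6):dx=-9,dy=-8->C; (1,7):dx=-7,dy=-12->C; (2,3):dx=-5,dy=-4->C; (2,4):dx=+2,dy=+4->C
  (2,5):dx=+1,dy=+2->C; (2,6):dx=-6,dy=-3->C; (2,7):dx=-4,dy=-7->C; (3,4):dx=+7,dy=+8->C
  (3,5):dx=+6,dy=+6->C; (3,6):dx=-1,dy=+1->D; (3,7):dx=+1,dy=-3->D; (4,5):dx=-1,dy=-2->C
  (4,6):dx=-8,dy=-7->C; (4,7):dx=-6,dy=-11->C; (5,6):dx=-7,dy=-5->C; (5,7):dx=-5,dy=-9->C
  (6,7):dx=+2,dy=-4->D
Step 2: C = 18, D = 3, total pairs = 21.
Step 3: tau = (C - D)/(n(n-1)/2) = (18 - 3)/21 = 0.714286.
Step 4: Exact two-sided p-value (enumerate n! = 5040 permutations of y under H0): p = 0.030159.
Step 5: alpha = 0.05. reject H0.

tau_b = 0.7143 (C=18, D=3), p = 0.030159, reject H0.


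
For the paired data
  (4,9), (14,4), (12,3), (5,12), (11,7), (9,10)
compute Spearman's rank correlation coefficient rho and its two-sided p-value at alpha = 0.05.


Step 1: Rank x and y separately (midranks; no ties here).
rank(x): 4->1, 14->6, 12->5, 5->2, 11->4, 9->3
rank(y): 9->4, 4->2, 3->1, 12->6, 7->3, 10->5
Step 2: d_i = R_x(i) - R_y(i); compute d_i^2.
  (1-4)^2=9, (6-2)^2=16, (5-1)^2=16, (2-6)^2=16, (4-3)^2=1, (3-5)^2=4
sum(d^2) = 62.
Step 3: rho = 1 - 6*62 / (6*(6^2 - 1)) = 1 - 372/210 = -0.771429.
Step 4: Under H0, t = rho * sqrt((n-2)/(1-rho^2)) = -2.4247 ~ t(4).
Step 5: Two-sided p-value from the t-distribution with 4 df = 0.072397.
Step 6: alpha = 0.05. fail to reject H0.

rho = -0.7714, p = 0.072397, fail to reject H0 at alpha = 0.05.


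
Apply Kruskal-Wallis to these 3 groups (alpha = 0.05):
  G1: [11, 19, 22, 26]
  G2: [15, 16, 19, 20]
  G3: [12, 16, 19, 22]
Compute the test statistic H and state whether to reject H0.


Step 1: Combine all N = 12 observations and assign midranks.
sorted (value, group, rank): (11,G1,1), (12,G3,2), (15,G2,3), (16,G2,4.5), (16,G3,4.5), (19,G1,7), (19,G2,7), (19,G3,7), (20,G2,9), (22,G1,10.5), (22,G3,10.5), (26,G1,12)
Step 2: Sum ranks within each group.
R_1 = 30.5 (n_1 = 4)
R_2 = 23.5 (n_2 = 4)
R_3 = 24 (n_3 = 4)
Step 3: H = 12/(N(N+1)) * sum(R_i^2/n_i) - 3(N+1)
     = 12/(12*13) * (30.5^2/4 + 23.5^2/4 + 24^2/4) - 3*13
     = 0.076923 * 514.625 - 39
     = 0.586538.
Step 4: Ties present; correction factor C = 1 - 36/(12^3 - 12) = 0.979021. Corrected H = 0.586538 / 0.979021 = 0.599107.
Step 5: Under H0, H ~ chi^2(2); p-value = 0.741149.
Step 6: alpha = 0.05. fail to reject H0.

H = 0.5991, df = 2, p = 0.741149, fail to reject H0.


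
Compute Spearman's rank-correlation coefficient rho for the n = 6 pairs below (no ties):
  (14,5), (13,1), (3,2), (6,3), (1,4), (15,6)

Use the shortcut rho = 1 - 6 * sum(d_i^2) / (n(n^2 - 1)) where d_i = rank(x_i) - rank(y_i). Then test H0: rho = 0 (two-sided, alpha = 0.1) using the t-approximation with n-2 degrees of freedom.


Step 1: Rank x and y separately (midranks; no ties here).
rank(x): 14->5, 13->4, 3->2, 6->3, 1->1, 15->6
rank(y): 5->5, 1->1, 2->2, 3->3, 4->4, 6->6
Step 2: d_i = R_x(i) - R_y(i); compute d_i^2.
  (5-5)^2=0, (4-1)^2=9, (2-2)^2=0, (3-3)^2=0, (1-4)^2=9, (6-6)^2=0
sum(d^2) = 18.
Step 3: rho = 1 - 6*18 / (6*(6^2 - 1)) = 1 - 108/210 = 0.485714.
Step 4: Under H0, t = rho * sqrt((n-2)/(1-rho^2)) = 1.1113 ~ t(4).
Step 5: Two-sided p-value from the t-distribution with 4 df = 0.328723.
Step 6: alpha = 0.1. fail to reject H0.

rho = 0.4857, p = 0.328723, fail to reject H0 at alpha = 0.1.


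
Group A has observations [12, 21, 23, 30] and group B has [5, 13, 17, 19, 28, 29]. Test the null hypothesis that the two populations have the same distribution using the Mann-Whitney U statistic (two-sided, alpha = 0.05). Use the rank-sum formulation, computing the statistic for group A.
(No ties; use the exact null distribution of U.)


Step 1: Combine and sort all 10 observations; assign midranks.
sorted (value, group): (5,Y), (12,X), (13,Y), (17,Y), (19,Y), (21,X), (23,X), (28,Y), (29,Y), (30,X)
ranks: 5->1, 12->2, 13->3, 17->4, 19->5, 21->6, 23->7, 28->8, 29->9, 30->10
Step 2: Rank sum for X: R1 = 2 + 6 + 7 + 10 = 25.
Step 3: U_X = R1 - n1(n1+1)/2 = 25 - 4*5/2 = 25 - 10 = 15.
       U_Y = n1*n2 - U_X = 24 - 15 = 9.
Step 4: No ties, so the exact null distribution of U (based on enumerating the C(10,4) = 210 equally likely rank assignments) gives the two-sided p-value.
Step 5: p-value = 0.609524; compare to alpha = 0.05. fail to reject H0.

U_X = 15, p = 0.609524, fail to reject H0 at alpha = 0.05.


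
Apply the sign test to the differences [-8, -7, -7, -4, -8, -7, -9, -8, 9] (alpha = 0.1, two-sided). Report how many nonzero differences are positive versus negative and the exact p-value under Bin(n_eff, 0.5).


Step 1: Discard zero differences. Original n = 9; n_eff = number of nonzero differences = 9.
Nonzero differences (with sign): -8, -7, -7, -4, -8, -7, -9, -8, +9
Step 2: Count signs: positive = 1, negative = 8.
Step 3: Under H0: P(positive) = 0.5, so the number of positives S ~ Bin(9, 0.5).
Step 4: Two-sided exact p-value = sum of Bin(9,0.5) probabilities at or below the observed probability = 0.039062.
Step 5: alpha = 0.1. reject H0.

n_eff = 9, pos = 1, neg = 8, p = 0.039062, reject H0.


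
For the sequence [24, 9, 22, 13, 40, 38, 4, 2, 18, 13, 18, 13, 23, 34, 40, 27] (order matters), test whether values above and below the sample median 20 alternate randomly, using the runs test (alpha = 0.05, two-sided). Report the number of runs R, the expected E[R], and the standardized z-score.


Step 1: Compute median = 20; label A = above, B = below.
Labels in order: ABABAABBBBBBAAAA  (n_A = 8, n_B = 8)
Step 2: Count runs R = 7.
Step 3: Under H0 (random ordering), E[R] = 2*n_A*n_B/(n_A+n_B) + 1 = 2*8*8/16 + 1 = 9.0000.
        Var[R] = 2*n_A*n_B*(2*n_A*n_B - n_A - n_B) / ((n_A+n_B)^2 * (n_A+n_B-1)) = 14336/3840 = 3.7333.
        SD[R] = 1.9322.
Step 4: Continuity-corrected z = (R + 0.5 - E[R]) / SD[R] = (7 + 0.5 - 9.0000) / 1.9322 = -0.7763.
Step 5: Two-sided p-value via normal approximation = 2*(1 - Phi(|z|)) = 0.437558.
Step 6: alpha = 0.05. fail to reject H0.

R = 7, z = -0.7763, p = 0.437558, fail to reject H0.
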